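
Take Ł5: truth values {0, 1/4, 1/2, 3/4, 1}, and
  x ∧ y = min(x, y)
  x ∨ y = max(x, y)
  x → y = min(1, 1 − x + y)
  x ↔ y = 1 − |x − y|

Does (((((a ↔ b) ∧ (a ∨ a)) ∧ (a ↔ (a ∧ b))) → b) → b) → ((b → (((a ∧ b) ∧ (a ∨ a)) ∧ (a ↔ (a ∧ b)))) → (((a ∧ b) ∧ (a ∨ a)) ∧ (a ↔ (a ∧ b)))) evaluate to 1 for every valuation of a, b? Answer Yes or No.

Counterexample: take a = 1/4, b = 0.
a ↔ b = 1/4 ↔ 0 = 3/4
a ∨ a = 1/4 ∨ 1/4 = 1/4
(a ↔ b) ∧ (a ∨ a) = 3/4 ∧ 1/4 = 1/4
a ∧ b = 1/4 ∧ 0 = 0
a ↔ (a ∧ b) = 1/4 ↔ 0 = 3/4
((a ↔ b) ∧ (a ∨ a)) ∧ (a ↔ (a ∧ b)) = 1/4 ∧ 3/4 = 1/4
(((a ↔ b) ∧ (a ∨ a)) ∧ (a ↔ (a ∧ b))) → b = 1/4 → 0 = 3/4
((((a ↔ b) ∧ (a ∨ a)) ∧ (a ↔ (a ∧ b))) → b) → b = 3/4 → 0 = 1/4
a ∧ b = 1/4 ∧ 0 = 0
a ∨ a = 1/4 ∨ 1/4 = 1/4
(a ∧ b) ∧ (a ∨ a) = 0 ∧ 1/4 = 0
a ∧ b = 1/4 ∧ 0 = 0
a ↔ (a ∧ b) = 1/4 ↔ 0 = 3/4
((a ∧ b) ∧ (a ∨ a)) ∧ (a ↔ (a ∧ b)) = 0 ∧ 3/4 = 0
b → (((a ∧ b) ∧ (a ∨ a)) ∧ (a ↔ (a ∧ b))) = 0 → 0 = 1
a ∧ b = 1/4 ∧ 0 = 0
a ∨ a = 1/4 ∨ 1/4 = 1/4
(a ∧ b) ∧ (a ∨ a) = 0 ∧ 1/4 = 0
a ∧ b = 1/4 ∧ 0 = 0
a ↔ (a ∧ b) = 1/4 ↔ 0 = 3/4
((a ∧ b) ∧ (a ∨ a)) ∧ (a ↔ (a ∧ b)) = 0 ∧ 3/4 = 0
(b → (((a ∧ b) ∧ (a ∨ a)) ∧ (a ↔ (a ∧ b)))) → (((a ∧ b) ∧ (a ∨ a)) ∧ (a ↔ (a ∧ b))) = 1 → 0 = 0
(((((a ↔ b) ∧ (a ∨ a)) ∧ (a ↔ (a ∧ b))) → b) → b) → ((b → (((a ∧ b) ∧ (a ∨ a)) ∧ (a ↔ (a ∧ b)))) → (((a ∧ b) ∧ (a ∨ a)) ∧ (a ↔ (a ∧ b)))) = 1/4 → 0 = 3/4
This gives 3/4 ≠ 1.

No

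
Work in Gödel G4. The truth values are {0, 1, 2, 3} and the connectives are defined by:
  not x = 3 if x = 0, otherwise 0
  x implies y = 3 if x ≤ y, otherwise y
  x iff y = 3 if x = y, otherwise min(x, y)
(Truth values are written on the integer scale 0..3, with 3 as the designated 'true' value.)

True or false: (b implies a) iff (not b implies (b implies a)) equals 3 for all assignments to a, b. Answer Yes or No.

Counterexample: take a = 0, b = 1.
b implies a = 1 implies 0 = 0
not b = not 1 = 0
b implies a = 1 implies 0 = 0
not b implies (b implies a) = 0 implies 0 = 3
(b implies a) iff (not b implies (b implies a)) = 0 iff 3 = 0
This gives 0 ≠ 3.

No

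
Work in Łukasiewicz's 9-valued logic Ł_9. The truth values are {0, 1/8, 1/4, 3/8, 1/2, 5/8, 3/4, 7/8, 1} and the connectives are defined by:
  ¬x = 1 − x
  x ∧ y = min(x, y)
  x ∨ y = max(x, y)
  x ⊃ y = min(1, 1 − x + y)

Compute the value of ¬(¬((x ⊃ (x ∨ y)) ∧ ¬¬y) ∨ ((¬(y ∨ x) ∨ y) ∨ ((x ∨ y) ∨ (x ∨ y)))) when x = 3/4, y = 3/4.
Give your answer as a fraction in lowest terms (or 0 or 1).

x ∨ y = 3/4 ∨ 3/4 = 3/4
x ⊃ (x ∨ y) = 3/4 ⊃ 3/4 = 1
¬y = ¬3/4 = 1/4
¬¬y = ¬1/4 = 3/4
(x ⊃ (x ∨ y)) ∧ ¬¬y = 1 ∧ 3/4 = 3/4
¬((x ⊃ (x ∨ y)) ∧ ¬¬y) = ¬3/4 = 1/4
y ∨ x = 3/4 ∨ 3/4 = 3/4
¬(y ∨ x) = ¬3/4 = 1/4
¬(y ∨ x) ∨ y = 1/4 ∨ 3/4 = 3/4
x ∨ y = 3/4 ∨ 3/4 = 3/4
x ∨ y = 3/4 ∨ 3/4 = 3/4
(x ∨ y) ∨ (x ∨ y) = 3/4 ∨ 3/4 = 3/4
(¬(y ∨ x) ∨ y) ∨ ((x ∨ y) ∨ (x ∨ y)) = 3/4 ∨ 3/4 = 3/4
¬((x ⊃ (x ∨ y)) ∧ ¬¬y) ∨ ((¬(y ∨ x) ∨ y) ∨ ((x ∨ y) ∨ (x ∨ y))) = 1/4 ∨ 3/4 = 3/4
¬(¬((x ⊃ (x ∨ y)) ∧ ¬¬y) ∨ ((¬(y ∨ x) ∨ y) ∨ ((x ∨ y) ∨ (x ∨ y)))) = ¬3/4 = 1/4

1/4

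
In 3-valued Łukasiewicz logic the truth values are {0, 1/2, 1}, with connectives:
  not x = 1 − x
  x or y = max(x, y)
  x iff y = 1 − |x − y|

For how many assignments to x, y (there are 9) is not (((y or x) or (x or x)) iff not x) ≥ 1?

x = 0, y = 0 ↦ 1  ≥
x = 0, y = 1/2 ↦ 1/2  <
x = 0, y = 1 ↦ 0  <
x = 1/2, y = 0 ↦ 0  <
x = 1/2, y = 1/2 ↦ 0  <
x = 1/2, y = 1 ↦ 1/2  <
x = 1, y = 0 ↦ 1  ≥
x = 1, y = 1/2 ↦ 1  ≥
x = 1, y = 1 ↦ 1  ≥
So 4 of the 9 assignments meet the threshold.

4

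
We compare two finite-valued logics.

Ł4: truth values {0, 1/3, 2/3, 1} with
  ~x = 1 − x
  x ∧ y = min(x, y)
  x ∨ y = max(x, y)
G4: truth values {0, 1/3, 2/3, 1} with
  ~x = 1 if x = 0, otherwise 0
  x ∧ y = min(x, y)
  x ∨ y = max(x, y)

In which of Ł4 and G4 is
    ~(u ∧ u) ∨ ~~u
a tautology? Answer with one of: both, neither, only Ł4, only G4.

only G4

In Ł4: at u = 1/3 the value is 2/3 — not a tautology.
In G4: every assignment gives 1 — tautology.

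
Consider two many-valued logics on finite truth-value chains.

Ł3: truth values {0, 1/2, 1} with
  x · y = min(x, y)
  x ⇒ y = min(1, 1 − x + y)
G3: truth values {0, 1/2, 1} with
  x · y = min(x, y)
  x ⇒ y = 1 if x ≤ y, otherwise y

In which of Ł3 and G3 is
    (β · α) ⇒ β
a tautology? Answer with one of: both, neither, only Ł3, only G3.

In Ł3: every assignment gives 1 — tautology.
In G3: every assignment gives 1 — tautology.

both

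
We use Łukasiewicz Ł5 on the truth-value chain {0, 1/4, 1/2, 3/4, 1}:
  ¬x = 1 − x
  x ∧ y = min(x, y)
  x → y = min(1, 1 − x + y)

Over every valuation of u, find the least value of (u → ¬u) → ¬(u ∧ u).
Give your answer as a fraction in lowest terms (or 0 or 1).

1/2

Take u = 1/2:
¬u = ¬1/2 = 1/2
u → ¬u = 1/2 → 1/2 = 1
u ∧ u = 1/2 ∧ 1/2 = 1/2
¬(u ∧ u) = ¬1/2 = 1/2
(u → ¬u) → ¬(u ∧ u) = 1 → 1/2 = 1/2
No assignment yields a value below 1/2, so this is the minimum.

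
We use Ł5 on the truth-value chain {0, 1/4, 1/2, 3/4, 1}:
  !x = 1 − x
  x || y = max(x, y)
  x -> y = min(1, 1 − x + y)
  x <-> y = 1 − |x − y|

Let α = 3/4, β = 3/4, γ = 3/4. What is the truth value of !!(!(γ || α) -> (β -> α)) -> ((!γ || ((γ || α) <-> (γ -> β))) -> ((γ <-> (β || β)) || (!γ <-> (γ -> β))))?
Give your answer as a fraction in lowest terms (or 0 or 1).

1

γ || α = 3/4 || 3/4 = 3/4
!(γ || α) = !3/4 = 1/4
β -> α = 3/4 -> 3/4 = 1
!(γ || α) -> (β -> α) = 1/4 -> 1 = 1
!(!(γ || α) -> (β -> α)) = !1 = 0
!!(!(γ || α) -> (β -> α)) = !0 = 1
!γ = !3/4 = 1/4
γ || α = 3/4 || 3/4 = 3/4
γ -> β = 3/4 -> 3/4 = 1
(γ || α) <-> (γ -> β) = 3/4 <-> 1 = 3/4
!γ || ((γ || α) <-> (γ -> β)) = 1/4 || 3/4 = 3/4
β || β = 3/4 || 3/4 = 3/4
γ <-> (β || β) = 3/4 <-> 3/4 = 1
!γ = !3/4 = 1/4
γ -> β = 3/4 -> 3/4 = 1
!γ <-> (γ -> β) = 1/4 <-> 1 = 1/4
(γ <-> (β || β)) || (!γ <-> (γ -> β)) = 1 || 1/4 = 1
(!γ || ((γ || α) <-> (γ -> β))) -> ((γ <-> (β || β)) || (!γ <-> (γ -> β))) = 3/4 -> 1 = 1
!!(!(γ || α) -> (β -> α)) -> ((!γ || ((γ || α) <-> (γ -> β))) -> ((γ <-> (β || β)) || (!γ <-> (γ -> β)))) = 1 -> 1 = 1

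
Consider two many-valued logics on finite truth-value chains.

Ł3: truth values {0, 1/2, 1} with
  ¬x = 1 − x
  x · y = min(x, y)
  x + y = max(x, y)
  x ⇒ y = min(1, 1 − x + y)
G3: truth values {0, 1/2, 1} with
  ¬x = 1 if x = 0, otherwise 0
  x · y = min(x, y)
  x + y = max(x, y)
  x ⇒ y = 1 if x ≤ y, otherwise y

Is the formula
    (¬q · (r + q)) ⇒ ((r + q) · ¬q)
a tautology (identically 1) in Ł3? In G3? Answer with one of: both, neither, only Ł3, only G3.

both

In Ł3: every assignment gives 1 — tautology.
In G3: every assignment gives 1 — tautology.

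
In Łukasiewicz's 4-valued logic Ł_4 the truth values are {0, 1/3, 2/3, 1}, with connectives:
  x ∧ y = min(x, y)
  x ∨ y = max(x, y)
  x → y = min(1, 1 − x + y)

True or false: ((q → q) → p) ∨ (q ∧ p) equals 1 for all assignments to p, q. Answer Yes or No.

No

Counterexample: take p = 0, q = 0.
q → q = 0 → 0 = 1
(q → q) → p = 1 → 0 = 0
q ∧ p = 0 ∧ 0 = 0
((q → q) → p) ∨ (q ∧ p) = 0 ∨ 0 = 0
This gives 0 ≠ 1.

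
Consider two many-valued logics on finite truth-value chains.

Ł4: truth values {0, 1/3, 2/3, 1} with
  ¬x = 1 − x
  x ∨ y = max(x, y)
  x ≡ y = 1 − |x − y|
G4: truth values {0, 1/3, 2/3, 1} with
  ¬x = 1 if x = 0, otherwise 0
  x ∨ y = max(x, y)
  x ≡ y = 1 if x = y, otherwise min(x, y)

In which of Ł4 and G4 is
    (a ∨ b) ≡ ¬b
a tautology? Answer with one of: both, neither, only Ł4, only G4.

In Ł4: at a = 0, b = 0 the value is 0 — not a tautology.
In G4: at a = 0, b = 0 the value is 0 — not a tautology.

neither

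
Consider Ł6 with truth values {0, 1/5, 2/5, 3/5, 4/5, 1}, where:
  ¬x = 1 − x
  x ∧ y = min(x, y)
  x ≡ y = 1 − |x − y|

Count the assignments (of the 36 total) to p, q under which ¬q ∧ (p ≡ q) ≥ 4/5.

5

value 1: 1 assignment (counts)
value 4/5: 4 assignments (counts)
value 3/5: 7 assignments
value 2/5: 9 assignments
value 1/5: 8 assignments
value 0: 7 assignments
So 5 of the 36 assignments meet the threshold.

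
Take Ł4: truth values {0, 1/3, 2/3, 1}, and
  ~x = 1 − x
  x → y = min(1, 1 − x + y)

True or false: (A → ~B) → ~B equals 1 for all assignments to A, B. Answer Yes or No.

Counterexample: take A = 0, B = 1/3.
~B = ~1/3 = 2/3
A → ~B = 0 → 2/3 = 1
(A → ~B) → ~B = 1 → 2/3 = 2/3
This gives 2/3 ≠ 1.

No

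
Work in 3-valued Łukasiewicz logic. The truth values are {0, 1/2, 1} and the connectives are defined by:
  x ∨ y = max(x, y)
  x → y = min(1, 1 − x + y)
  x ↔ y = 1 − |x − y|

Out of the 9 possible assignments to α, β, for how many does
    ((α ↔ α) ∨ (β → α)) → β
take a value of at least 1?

α = 0, β = 0 ↦ 0  <
α = 0, β = 1/2 ↦ 1/2  <
α = 0, β = 1 ↦ 1  ≥
α = 1/2, β = 0 ↦ 0  <
α = 1/2, β = 1/2 ↦ 1/2  <
α = 1/2, β = 1 ↦ 1  ≥
α = 1, β = 0 ↦ 0  <
α = 1, β = 1/2 ↦ 1/2  <
α = 1, β = 1 ↦ 1  ≥
So 3 of the 9 assignments meet the threshold.

3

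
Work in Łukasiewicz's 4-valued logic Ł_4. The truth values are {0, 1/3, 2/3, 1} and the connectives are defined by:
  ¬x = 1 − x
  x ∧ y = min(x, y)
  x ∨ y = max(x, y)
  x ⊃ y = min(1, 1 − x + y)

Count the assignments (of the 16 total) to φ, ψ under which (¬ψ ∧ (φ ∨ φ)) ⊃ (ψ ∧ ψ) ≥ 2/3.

14

φ = 0, ψ = 0 ↦ 1  ≥
φ = 0, ψ = 1/3 ↦ 1  ≥
φ = 0, ψ = 2/3 ↦ 1  ≥
φ = 0, ψ = 1 ↦ 1  ≥
φ = 1/3, ψ = 0 ↦ 2/3  ≥
φ = 1/3, ψ = 1/3 ↦ 1  ≥
φ = 1/3, ψ = 2/3 ↦ 1  ≥
φ = 1/3, ψ = 1 ↦ 1  ≥
φ = 2/3, ψ = 0 ↦ 1/3  <
φ = 2/3, ψ = 1/3 ↦ 2/3  ≥
φ = 2/3, ψ = 2/3 ↦ 1  ≥
φ = 2/3, ψ = 1 ↦ 1  ≥
φ = 1, ψ = 0 ↦ 0  <
φ = 1, ψ = 1/3 ↦ 2/3  ≥
φ = 1, ψ = 2/3 ↦ 1  ≥
φ = 1, ψ = 1 ↦ 1  ≥
So 14 of the 16 assignments meet the threshold.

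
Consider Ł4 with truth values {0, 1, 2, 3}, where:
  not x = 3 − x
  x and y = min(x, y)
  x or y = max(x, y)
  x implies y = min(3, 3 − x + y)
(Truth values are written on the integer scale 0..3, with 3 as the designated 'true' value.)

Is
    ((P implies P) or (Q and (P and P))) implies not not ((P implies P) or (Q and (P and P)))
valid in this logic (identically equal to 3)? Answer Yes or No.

Yes

P = 0, Q = 0 ↦ 3
P = 0, Q = 1 ↦ 3
P = 0, Q = 2 ↦ 3
P = 0, Q = 3 ↦ 3
P = 1, Q = 0 ↦ 3
P = 1, Q = 1 ↦ 3
P = 1, Q = 2 ↦ 3
P = 1, Q = 3 ↦ 3
P = 2, Q = 0 ↦ 3
P = 2, Q = 1 ↦ 3
P = 2, Q = 2 ↦ 3
P = 2, Q = 3 ↦ 3
P = 3, Q = 0 ↦ 3
P = 3, Q = 1 ↦ 3
P = 3, Q = 2 ↦ 3
P = 3, Q = 3 ↦ 3
Every assignment gives a value ≥ 3.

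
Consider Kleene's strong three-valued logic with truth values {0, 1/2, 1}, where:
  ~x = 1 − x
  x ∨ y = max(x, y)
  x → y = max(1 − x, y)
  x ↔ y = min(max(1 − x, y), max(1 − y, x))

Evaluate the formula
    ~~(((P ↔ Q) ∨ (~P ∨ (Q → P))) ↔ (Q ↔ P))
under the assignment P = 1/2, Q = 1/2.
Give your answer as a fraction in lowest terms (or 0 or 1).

P ↔ Q = 1/2 ↔ 1/2 = 1/2
~P = ~1/2 = 1/2
Q → P = 1/2 → 1/2 = 1/2
~P ∨ (Q → P) = 1/2 ∨ 1/2 = 1/2
(P ↔ Q) ∨ (~P ∨ (Q → P)) = 1/2 ∨ 1/2 = 1/2
Q ↔ P = 1/2 ↔ 1/2 = 1/2
((P ↔ Q) ∨ (~P ∨ (Q → P))) ↔ (Q ↔ P) = 1/2 ↔ 1/2 = 1/2
~(((P ↔ Q) ∨ (~P ∨ (Q → P))) ↔ (Q ↔ P)) = ~1/2 = 1/2
~~(((P ↔ Q) ∨ (~P ∨ (Q → P))) ↔ (Q ↔ P)) = ~1/2 = 1/2

1/2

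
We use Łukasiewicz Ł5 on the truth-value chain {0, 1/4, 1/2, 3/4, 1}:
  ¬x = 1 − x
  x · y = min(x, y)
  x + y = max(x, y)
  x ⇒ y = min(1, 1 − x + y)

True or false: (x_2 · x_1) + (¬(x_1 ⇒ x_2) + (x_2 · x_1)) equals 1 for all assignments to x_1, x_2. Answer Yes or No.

Counterexample: take x_1 = 0, x_2 = 0.
x_2 · x_1 = 0 · 0 = 0
x_1 ⇒ x_2 = 0 ⇒ 0 = 1
¬(x_1 ⇒ x_2) = ¬1 = 0
¬(x_1 ⇒ x_2) + (x_2 · x_1) = 0 + 0 = 0
(x_2 · x_1) + (¬(x_1 ⇒ x_2) + (x_2 · x_1)) = 0 + 0 = 0
This gives 0 ≠ 1.

No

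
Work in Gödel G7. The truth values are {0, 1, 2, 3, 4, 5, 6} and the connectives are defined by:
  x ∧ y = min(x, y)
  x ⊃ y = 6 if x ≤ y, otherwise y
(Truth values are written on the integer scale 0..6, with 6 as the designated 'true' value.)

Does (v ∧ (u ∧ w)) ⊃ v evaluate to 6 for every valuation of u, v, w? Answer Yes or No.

Yes

At u = 5, v = 5, w = 3, for instance:
u ∧ w = 5 ∧ 3 = 3
v ∧ (u ∧ w) = 5 ∧ 3 = 3
(v ∧ (u ∧ w)) ⊃ v = 3 ⊃ 5 = 6
and checking the remaining 342 assignments likewise gives ≥ 6 in every case.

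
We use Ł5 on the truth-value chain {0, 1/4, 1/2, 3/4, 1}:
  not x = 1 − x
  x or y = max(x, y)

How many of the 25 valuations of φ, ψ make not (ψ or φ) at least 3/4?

value 1: 1 assignment (counts)
value 3/4: 3 assignments (counts)
value 1/2: 5 assignments
value 1/4: 7 assignments
value 0: 9 assignments
So 4 of the 25 assignments meet the threshold.

4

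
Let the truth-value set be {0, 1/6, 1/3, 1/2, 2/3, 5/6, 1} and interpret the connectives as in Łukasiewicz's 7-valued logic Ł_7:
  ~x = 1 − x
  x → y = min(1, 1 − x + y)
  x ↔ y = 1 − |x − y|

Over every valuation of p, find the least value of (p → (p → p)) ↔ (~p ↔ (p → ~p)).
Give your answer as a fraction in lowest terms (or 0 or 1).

1/2

Take p = 1/2:
p → p = 1/2 → 1/2 = 1
p → (p → p) = 1/2 → 1 = 1
~p = ~1/2 = 1/2
~p = ~1/2 = 1/2
p → ~p = 1/2 → 1/2 = 1
~p ↔ (p → ~p) = 1/2 ↔ 1 = 1/2
(p → (p → p)) ↔ (~p ↔ (p → ~p)) = 1 ↔ 1/2 = 1/2
No assignment yields a value below 1/2, so this is the minimum.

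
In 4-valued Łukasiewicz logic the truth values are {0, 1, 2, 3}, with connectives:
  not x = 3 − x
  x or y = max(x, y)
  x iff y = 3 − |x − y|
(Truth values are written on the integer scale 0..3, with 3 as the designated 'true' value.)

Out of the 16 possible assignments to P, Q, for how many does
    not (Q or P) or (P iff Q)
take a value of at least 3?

4

P = 0, Q = 0 ↦ 3  ≥
P = 0, Q = 1 ↦ 2  <
P = 0, Q = 2 ↦ 1  <
P = 0, Q = 3 ↦ 0  <
P = 1, Q = 0 ↦ 2  <
P = 1, Q = 1 ↦ 3  ≥
P = 1, Q = 2 ↦ 2  <
P = 1, Q = 3 ↦ 1  <
P = 2, Q = 0 ↦ 1  <
P = 2, Q = 1 ↦ 2  <
P = 2, Q = 2 ↦ 3  ≥
P = 2, Q = 3 ↦ 2  <
P = 3, Q = 0 ↦ 0  <
P = 3, Q = 1 ↦ 1  <
P = 3, Q = 2 ↦ 2  <
P = 3, Q = 3 ↦ 3  ≥
So 4 of the 16 assignments meet the threshold.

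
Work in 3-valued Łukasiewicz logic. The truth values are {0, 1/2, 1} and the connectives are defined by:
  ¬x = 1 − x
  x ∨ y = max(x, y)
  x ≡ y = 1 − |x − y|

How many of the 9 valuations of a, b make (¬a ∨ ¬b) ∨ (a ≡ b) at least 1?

7

a = 0, b = 0 ↦ 1  ≥
a = 0, b = 1/2 ↦ 1  ≥
a = 0, b = 1 ↦ 1  ≥
a = 1/2, b = 0 ↦ 1  ≥
a = 1/2, b = 1/2 ↦ 1  ≥
a = 1/2, b = 1 ↦ 1/2  <
a = 1, b = 0 ↦ 1  ≥
a = 1, b = 1/2 ↦ 1/2  <
a = 1, b = 1 ↦ 1  ≥
So 7 of the 9 assignments meet the threshold.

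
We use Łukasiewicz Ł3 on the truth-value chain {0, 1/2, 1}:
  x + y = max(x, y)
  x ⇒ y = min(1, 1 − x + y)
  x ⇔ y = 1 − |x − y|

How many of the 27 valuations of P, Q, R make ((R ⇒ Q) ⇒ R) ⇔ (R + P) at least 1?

17

value 1: 17 assignments (counts)
value 1/2: 7 assignments
value 0: 3 assignments
So 17 of the 27 assignments meet the threshold.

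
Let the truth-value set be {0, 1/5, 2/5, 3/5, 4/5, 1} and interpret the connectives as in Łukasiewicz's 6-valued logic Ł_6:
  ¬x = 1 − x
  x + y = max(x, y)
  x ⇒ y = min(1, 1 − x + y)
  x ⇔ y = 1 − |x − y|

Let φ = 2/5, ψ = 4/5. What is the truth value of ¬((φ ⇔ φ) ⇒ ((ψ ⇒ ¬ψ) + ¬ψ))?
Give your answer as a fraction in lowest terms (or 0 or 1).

φ ⇔ φ = 2/5 ⇔ 2/5 = 1
¬ψ = ¬4/5 = 1/5
ψ ⇒ ¬ψ = 4/5 ⇒ 1/5 = 2/5
¬ψ = ¬4/5 = 1/5
(ψ ⇒ ¬ψ) + ¬ψ = 2/5 + 1/5 = 2/5
(φ ⇔ φ) ⇒ ((ψ ⇒ ¬ψ) + ¬ψ) = 1 ⇒ 2/5 = 2/5
¬((φ ⇔ φ) ⇒ ((ψ ⇒ ¬ψ) + ¬ψ)) = ¬2/5 = 3/5

3/5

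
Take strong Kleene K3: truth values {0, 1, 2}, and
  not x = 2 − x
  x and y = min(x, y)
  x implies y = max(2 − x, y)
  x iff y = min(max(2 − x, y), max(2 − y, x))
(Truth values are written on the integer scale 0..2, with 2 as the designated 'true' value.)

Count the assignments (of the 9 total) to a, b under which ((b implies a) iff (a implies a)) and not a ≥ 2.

1

a = 0, b = 0 ↦ 2  ≥
a = 0, b = 1 ↦ 1  <
a = 0, b = 2 ↦ 0  <
a = 1, b = 0 ↦ 1  <
a = 1, b = 1 ↦ 1  <
a = 1, b = 2 ↦ 1  <
a = 2, b = 0 ↦ 0  <
a = 2, b = 1 ↦ 0  <
a = 2, b = 2 ↦ 0  <
So 1 of the 9 assignments meets the threshold.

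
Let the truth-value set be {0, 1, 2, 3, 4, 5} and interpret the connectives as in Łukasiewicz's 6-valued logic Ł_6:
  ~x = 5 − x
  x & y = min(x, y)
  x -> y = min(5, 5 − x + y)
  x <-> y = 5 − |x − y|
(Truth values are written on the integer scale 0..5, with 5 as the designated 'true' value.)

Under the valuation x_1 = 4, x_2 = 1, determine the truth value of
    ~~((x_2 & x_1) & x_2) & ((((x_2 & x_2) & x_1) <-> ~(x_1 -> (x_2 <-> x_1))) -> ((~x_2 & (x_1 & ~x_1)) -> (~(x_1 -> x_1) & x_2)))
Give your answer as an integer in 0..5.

1

x_2 & x_1 = 1 & 4 = 1
(x_2 & x_1) & x_2 = 1 & 1 = 1
~((x_2 & x_1) & x_2) = ~1 = 4
~~((x_2 & x_1) & x_2) = ~4 = 1
x_2 & x_2 = 1 & 1 = 1
(x_2 & x_2) & x_1 = 1 & 4 = 1
x_2 <-> x_1 = 1 <-> 4 = 2
x_1 -> (x_2 <-> x_1) = 4 -> 2 = 3
~(x_1 -> (x_2 <-> x_1)) = ~3 = 2
((x_2 & x_2) & x_1) <-> ~(x_1 -> (x_2 <-> x_1)) = 1 <-> 2 = 4
~x_2 = ~1 = 4
~x_1 = ~4 = 1
x_1 & ~x_1 = 4 & 1 = 1
~x_2 & (x_1 & ~x_1) = 4 & 1 = 1
x_1 -> x_1 = 4 -> 4 = 5
~(x_1 -> x_1) = ~5 = 0
~(x_1 -> x_1) & x_2 = 0 & 1 = 0
(~x_2 & (x_1 & ~x_1)) -> (~(x_1 -> x_1) & x_2) = 1 -> 0 = 4
(((x_2 & x_2) & x_1) <-> ~(x_1 -> (x_2 <-> x_1))) -> ((~x_2 & (x_1 & ~x_1)) -> (~(x_1 -> x_1) & x_2)) = 4 -> 4 = 5
~~((x_2 & x_1) & x_2) & ((((x_2 & x_2) & x_1) <-> ~(x_1 -> (x_2 <-> x_1))) -> ((~x_2 & (x_1 & ~x_1)) -> (~(x_1 -> x_1) & x_2))) = 1 & 5 = 1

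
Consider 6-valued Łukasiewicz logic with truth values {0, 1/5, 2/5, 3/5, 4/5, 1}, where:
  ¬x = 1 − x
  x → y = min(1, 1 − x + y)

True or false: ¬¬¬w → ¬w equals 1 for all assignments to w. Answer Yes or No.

Yes

w = 0 ↦ 1
w = 1/5 ↦ 1
w = 2/5 ↦ 1
w = 3/5 ↦ 1
w = 4/5 ↦ 1
w = 1 ↦ 1
Every assignment gives a value ≥ 1.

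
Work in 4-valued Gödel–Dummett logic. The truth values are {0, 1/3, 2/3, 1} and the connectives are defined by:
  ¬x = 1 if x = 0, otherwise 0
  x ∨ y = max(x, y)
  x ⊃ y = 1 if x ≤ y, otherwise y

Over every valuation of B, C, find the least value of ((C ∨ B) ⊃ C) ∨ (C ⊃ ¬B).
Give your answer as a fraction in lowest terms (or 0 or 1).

1/3

Take B = 2/3, C = 1/3:
C ∨ B = 1/3 ∨ 2/3 = 2/3
(C ∨ B) ⊃ C = 2/3 ⊃ 1/3 = 1/3
¬B = ¬2/3 = 0
C ⊃ ¬B = 1/3 ⊃ 0 = 0
((C ∨ B) ⊃ C) ∨ (C ⊃ ¬B) = 1/3 ∨ 0 = 1/3
No assignment yields a value below 1/3, so this is the minimum.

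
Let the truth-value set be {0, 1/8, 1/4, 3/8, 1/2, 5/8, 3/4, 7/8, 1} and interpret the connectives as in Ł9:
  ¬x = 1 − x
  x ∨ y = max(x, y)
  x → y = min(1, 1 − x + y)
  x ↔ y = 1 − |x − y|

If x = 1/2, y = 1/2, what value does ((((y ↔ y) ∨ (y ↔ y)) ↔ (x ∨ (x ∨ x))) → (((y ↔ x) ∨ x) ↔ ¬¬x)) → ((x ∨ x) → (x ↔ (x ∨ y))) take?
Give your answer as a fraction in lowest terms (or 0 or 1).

y ↔ y = 1/2 ↔ 1/2 = 1
y ↔ y = 1/2 ↔ 1/2 = 1
(y ↔ y) ∨ (y ↔ y) = 1 ∨ 1 = 1
x ∨ x = 1/2 ∨ 1/2 = 1/2
x ∨ (x ∨ x) = 1/2 ∨ 1/2 = 1/2
((y ↔ y) ∨ (y ↔ y)) ↔ (x ∨ (x ∨ x)) = 1 ↔ 1/2 = 1/2
y ↔ x = 1/2 ↔ 1/2 = 1
(y ↔ x) ∨ x = 1 ∨ 1/2 = 1
¬x = ¬1/2 = 1/2
¬¬x = ¬1/2 = 1/2
((y ↔ x) ∨ x) ↔ ¬¬x = 1 ↔ 1/2 = 1/2
(((y ↔ y) ∨ (y ↔ y)) ↔ (x ∨ (x ∨ x))) → (((y ↔ x) ∨ x) ↔ ¬¬x) = 1/2 → 1/2 = 1
x ∨ x = 1/2 ∨ 1/2 = 1/2
x ∨ y = 1/2 ∨ 1/2 = 1/2
x ↔ (x ∨ y) = 1/2 ↔ 1/2 = 1
(x ∨ x) → (x ↔ (x ∨ y)) = 1/2 → 1 = 1
((((y ↔ y) ∨ (y ↔ y)) ↔ (x ∨ (x ∨ x))) → (((y ↔ x) ∨ x) ↔ ¬¬x)) → ((x ∨ x) → (x ↔ (x ∨ y))) = 1 → 1 = 1

1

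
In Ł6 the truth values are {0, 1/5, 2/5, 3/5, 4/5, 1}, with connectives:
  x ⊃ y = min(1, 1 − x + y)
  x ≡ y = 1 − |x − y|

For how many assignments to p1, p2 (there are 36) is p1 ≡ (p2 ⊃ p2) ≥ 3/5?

value 1: 6 assignments (counts)
value 4/5: 6 assignments (counts)
value 3/5: 6 assignments (counts)
value 2/5: 6 assignments
value 1/5: 6 assignments
value 0: 6 assignments
So 18 of the 36 assignments meet the threshold.

18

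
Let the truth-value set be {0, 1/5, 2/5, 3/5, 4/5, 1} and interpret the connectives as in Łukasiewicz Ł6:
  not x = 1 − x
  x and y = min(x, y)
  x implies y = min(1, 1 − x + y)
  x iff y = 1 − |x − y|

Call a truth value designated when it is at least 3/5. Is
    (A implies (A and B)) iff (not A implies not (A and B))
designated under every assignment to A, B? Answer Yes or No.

No

Counterexample: take A = 3/5, B = 0.
A and B = 3/5 and 0 = 0
A implies (A and B) = 3/5 implies 0 = 2/5
not A = not 3/5 = 2/5
A and B = 3/5 and 0 = 0
not (A and B) = not 0 = 1
not A implies not (A and B) = 2/5 implies 1 = 1
(A implies (A and B)) iff (not A implies not (A and B)) = 2/5 iff 1 = 2/5
This gives 2/5, which is below 3/5.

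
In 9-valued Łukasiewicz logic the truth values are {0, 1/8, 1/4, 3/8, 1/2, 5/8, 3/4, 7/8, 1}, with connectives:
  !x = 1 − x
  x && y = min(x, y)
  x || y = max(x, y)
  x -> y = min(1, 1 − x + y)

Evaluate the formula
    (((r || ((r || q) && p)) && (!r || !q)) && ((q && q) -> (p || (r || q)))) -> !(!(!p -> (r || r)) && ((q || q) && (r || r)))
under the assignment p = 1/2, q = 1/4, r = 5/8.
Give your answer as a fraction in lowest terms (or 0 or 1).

1

r || q = 5/8 || 1/4 = 5/8
(r || q) && p = 5/8 && 1/2 = 1/2
r || ((r || q) && p) = 5/8 || 1/2 = 5/8
!r = !5/8 = 3/8
!q = !1/4 = 3/4
!r || !q = 3/8 || 3/4 = 3/4
(r || ((r || q) && p)) && (!r || !q) = 5/8 && 3/4 = 5/8
q && q = 1/4 && 1/4 = 1/4
r || q = 5/8 || 1/4 = 5/8
p || (r || q) = 1/2 || 5/8 = 5/8
(q && q) -> (p || (r || q)) = 1/4 -> 5/8 = 1
((r || ((r || q) && p)) && (!r || !q)) && ((q && q) -> (p || (r || q))) = 5/8 && 1 = 5/8
!p = !1/2 = 1/2
r || r = 5/8 || 5/8 = 5/8
!p -> (r || r) = 1/2 -> 5/8 = 1
!(!p -> (r || r)) = !1 = 0
q || q = 1/4 || 1/4 = 1/4
r || r = 5/8 || 5/8 = 5/8
(q || q) && (r || r) = 1/4 && 5/8 = 1/4
!(!p -> (r || r)) && ((q || q) && (r || r)) = 0 && 1/4 = 0
!(!(!p -> (r || r)) && ((q || q) && (r || r))) = !0 = 1
(((r || ((r || q) && p)) && (!r || !q)) && ((q && q) -> (p || (r || q)))) -> !(!(!p -> (r || r)) && ((q || q) && (r || r))) = 5/8 -> 1 = 1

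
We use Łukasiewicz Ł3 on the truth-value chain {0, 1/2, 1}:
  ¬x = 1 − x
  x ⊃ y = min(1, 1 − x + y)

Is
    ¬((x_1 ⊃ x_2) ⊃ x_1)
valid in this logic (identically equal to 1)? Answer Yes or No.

No

Counterexample: take x_1 = 1/2, x_2 = 0.
x_1 ⊃ x_2 = 1/2 ⊃ 0 = 1/2
(x_1 ⊃ x_2) ⊃ x_1 = 1/2 ⊃ 1/2 = 1
¬((x_1 ⊃ x_2) ⊃ x_1) = ¬1 = 0
This gives 0 ≠ 1.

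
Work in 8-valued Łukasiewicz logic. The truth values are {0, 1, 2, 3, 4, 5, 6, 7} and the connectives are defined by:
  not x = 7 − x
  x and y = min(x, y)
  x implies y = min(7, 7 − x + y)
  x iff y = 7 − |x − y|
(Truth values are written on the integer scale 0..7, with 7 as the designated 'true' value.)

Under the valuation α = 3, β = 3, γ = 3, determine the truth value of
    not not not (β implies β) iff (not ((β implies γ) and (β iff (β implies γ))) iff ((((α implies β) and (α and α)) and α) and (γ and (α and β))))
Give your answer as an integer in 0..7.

1

β implies β = 3 implies 3 = 7
not (β implies β) = not 7 = 0
not not (β implies β) = not 0 = 7
not not not (β implies β) = not 7 = 0
β implies γ = 3 implies 3 = 7
β implies γ = 3 implies 3 = 7
β iff (β implies γ) = 3 iff 7 = 3
(β implies γ) and (β iff (β implies γ)) = 7 and 3 = 3
not ((β implies γ) and (β iff (β implies γ))) = not 3 = 4
α implies β = 3 implies 3 = 7
α and α = 3 and 3 = 3
(α implies β) and (α and α) = 7 and 3 = 3
((α implies β) and (α and α)) and α = 3 and 3 = 3
α and β = 3 and 3 = 3
γ and (α and β) = 3 and 3 = 3
(((α implies β) and (α and α)) and α) and (γ and (α and β)) = 3 and 3 = 3
not ((β implies γ) and (β iff (β implies γ))) iff ((((α implies β) and (α and α)) and α) and (γ and (α and β))) = 4 iff 3 = 6
not not not (β implies β) iff (not ((β implies γ) and (β iff (β implies γ))) iff ((((α implies β) and (α and α)) and α) and (γ and (α and β)))) = 0 iff 6 = 1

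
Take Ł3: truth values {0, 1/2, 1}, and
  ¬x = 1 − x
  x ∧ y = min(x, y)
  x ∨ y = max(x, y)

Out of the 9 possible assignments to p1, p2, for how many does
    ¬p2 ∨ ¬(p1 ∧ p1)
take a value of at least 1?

p1 = 0, p2 = 0 ↦ 1  ≥
p1 = 0, p2 = 1/2 ↦ 1  ≥
p1 = 0, p2 = 1 ↦ 1  ≥
p1 = 1/2, p2 = 0 ↦ 1  ≥
p1 = 1/2, p2 = 1/2 ↦ 1/2  <
p1 = 1/2, p2 = 1 ↦ 1/2  <
p1 = 1, p2 = 0 ↦ 1  ≥
p1 = 1, p2 = 1/2 ↦ 1/2  <
p1 = 1, p2 = 1 ↦ 0  <
So 5 of the 9 assignments meet the threshold.

5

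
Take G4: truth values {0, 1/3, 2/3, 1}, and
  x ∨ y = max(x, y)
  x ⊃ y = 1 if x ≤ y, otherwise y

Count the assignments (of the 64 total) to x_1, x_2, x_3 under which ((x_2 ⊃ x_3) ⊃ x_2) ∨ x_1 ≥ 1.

value 1: 37 assignments (counts)
value 2/3: 13 assignments
value 1/3: 10 assignments
value 0: 4 assignments
So 37 of the 64 assignments meet the threshold.

37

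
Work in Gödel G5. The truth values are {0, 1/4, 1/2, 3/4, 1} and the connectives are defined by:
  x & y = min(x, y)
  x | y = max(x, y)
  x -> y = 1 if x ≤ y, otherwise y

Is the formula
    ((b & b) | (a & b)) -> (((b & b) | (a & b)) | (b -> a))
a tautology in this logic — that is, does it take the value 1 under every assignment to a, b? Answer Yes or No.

Yes

At a = 1/2, b = 1/4, for instance:
b & b = 1/4 & 1/4 = 1/4
a & b = 1/2 & 1/4 = 1/4
(b & b) | (a & b) = 1/4 | 1/4 = 1/4
b -> a = 1/4 -> 1/2 = 1
((b & b) | (a & b)) | (b -> a) = 1/4 | 1 = 1
((b & b) | (a & b)) -> (((b & b) | (a & b)) | (b -> a)) = 1/4 -> 1 = 1
and checking the remaining 24 assignments likewise gives ≥ 1 in every case.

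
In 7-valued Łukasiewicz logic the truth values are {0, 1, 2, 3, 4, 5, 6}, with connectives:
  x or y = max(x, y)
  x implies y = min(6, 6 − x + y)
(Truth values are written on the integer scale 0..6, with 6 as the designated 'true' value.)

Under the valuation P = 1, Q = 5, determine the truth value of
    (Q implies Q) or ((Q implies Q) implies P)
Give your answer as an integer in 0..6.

6

Q implies Q = 5 implies 5 = 6
Q implies Q = 5 implies 5 = 6
(Q implies Q) implies P = 6 implies 1 = 1
(Q implies Q) or ((Q implies Q) implies P) = 6 or 1 = 6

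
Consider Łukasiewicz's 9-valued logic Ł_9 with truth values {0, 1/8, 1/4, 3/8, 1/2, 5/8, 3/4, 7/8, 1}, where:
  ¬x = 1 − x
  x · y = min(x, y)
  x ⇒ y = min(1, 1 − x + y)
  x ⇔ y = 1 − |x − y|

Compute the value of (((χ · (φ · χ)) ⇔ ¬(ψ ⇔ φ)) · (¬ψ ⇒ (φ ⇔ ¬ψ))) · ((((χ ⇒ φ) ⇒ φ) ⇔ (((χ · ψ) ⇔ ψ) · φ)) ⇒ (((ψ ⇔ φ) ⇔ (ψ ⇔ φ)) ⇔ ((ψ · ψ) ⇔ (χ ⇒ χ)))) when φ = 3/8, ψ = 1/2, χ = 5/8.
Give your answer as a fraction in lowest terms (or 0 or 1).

φ · χ = 3/8 · 5/8 = 3/8
χ · (φ · χ) = 5/8 · 3/8 = 3/8
ψ ⇔ φ = 1/2 ⇔ 3/8 = 7/8
¬(ψ ⇔ φ) = ¬7/8 = 1/8
(χ · (φ · χ)) ⇔ ¬(ψ ⇔ φ) = 3/8 ⇔ 1/8 = 3/4
¬ψ = ¬1/2 = 1/2
¬ψ = ¬1/2 = 1/2
φ ⇔ ¬ψ = 3/8 ⇔ 1/2 = 7/8
¬ψ ⇒ (φ ⇔ ¬ψ) = 1/2 ⇒ 7/8 = 1
((χ · (φ · χ)) ⇔ ¬(ψ ⇔ φ)) · (¬ψ ⇒ (φ ⇔ ¬ψ)) = 3/4 · 1 = 3/4
χ ⇒ φ = 5/8 ⇒ 3/8 = 3/4
(χ ⇒ φ) ⇒ φ = 3/4 ⇒ 3/8 = 5/8
χ · ψ = 5/8 · 1/2 = 1/2
(χ · ψ) ⇔ ψ = 1/2 ⇔ 1/2 = 1
((χ · ψ) ⇔ ψ) · φ = 1 · 3/8 = 3/8
((χ ⇒ φ) ⇒ φ) ⇔ (((χ · ψ) ⇔ ψ) · φ) = 5/8 ⇔ 3/8 = 3/4
ψ ⇔ φ = 1/2 ⇔ 3/8 = 7/8
ψ ⇔ φ = 1/2 ⇔ 3/8 = 7/8
(ψ ⇔ φ) ⇔ (ψ ⇔ φ) = 7/8 ⇔ 7/8 = 1
ψ · ψ = 1/2 · 1/2 = 1/2
χ ⇒ χ = 5/8 ⇒ 5/8 = 1
(ψ · ψ) ⇔ (χ ⇒ χ) = 1/2 ⇔ 1 = 1/2
((ψ ⇔ φ) ⇔ (ψ ⇔ φ)) ⇔ ((ψ · ψ) ⇔ (χ ⇒ χ)) = 1 ⇔ 1/2 = 1/2
(((χ ⇒ φ) ⇒ φ) ⇔ (((χ · ψ) ⇔ ψ) · φ)) ⇒ (((ψ ⇔ φ) ⇔ (ψ ⇔ φ)) ⇔ ((ψ · ψ) ⇔ (χ ⇒ χ))) = 3/4 ⇒ 1/2 = 3/4
(((χ · (φ · χ)) ⇔ ¬(ψ ⇔ φ)) · (¬ψ ⇒ (φ ⇔ ¬ψ))) · ((((χ ⇒ φ) ⇒ φ) ⇔ (((χ · ψ) ⇔ ψ) · φ)) ⇒ (((ψ ⇔ φ) ⇔ (ψ ⇔ φ)) ⇔ ((ψ · ψ) ⇔ (χ ⇒ χ)))) = 3/4 · 3/4 = 3/4

3/4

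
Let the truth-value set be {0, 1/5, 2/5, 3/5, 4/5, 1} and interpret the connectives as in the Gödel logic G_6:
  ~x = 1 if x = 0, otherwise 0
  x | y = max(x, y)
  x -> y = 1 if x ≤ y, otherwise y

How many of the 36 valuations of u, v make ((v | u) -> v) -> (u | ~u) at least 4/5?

24

value 1: 22 assignments (counts)
value 4/5: 2 assignments (counts)
value 3/5: 3 assignments
value 2/5: 4 assignments
value 1/5: 5 assignments
So 24 of the 36 assignments meet the threshold.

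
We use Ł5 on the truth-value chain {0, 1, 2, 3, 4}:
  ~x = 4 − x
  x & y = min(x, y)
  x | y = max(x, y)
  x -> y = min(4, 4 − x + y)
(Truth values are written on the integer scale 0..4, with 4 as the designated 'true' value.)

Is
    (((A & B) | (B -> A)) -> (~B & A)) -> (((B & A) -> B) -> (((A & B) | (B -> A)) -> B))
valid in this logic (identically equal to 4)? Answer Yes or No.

No

Counterexample: take A = 1, B = 0.
A & B = 1 & 0 = 0
B -> A = 0 -> 1 = 4
(A & B) | (B -> A) = 0 | 4 = 4
~B = ~0 = 4
~B & A = 4 & 1 = 1
((A & B) | (B -> A)) -> (~B & A) = 4 -> 1 = 1
B & A = 0 & 1 = 0
(B & A) -> B = 0 -> 0 = 4
A & B = 1 & 0 = 0
B -> A = 0 -> 1 = 4
(A & B) | (B -> A) = 0 | 4 = 4
((A & B) | (B -> A)) -> B = 4 -> 0 = 0
((B & A) -> B) -> (((A & B) | (B -> A)) -> B) = 4 -> 0 = 0
(((A & B) | (B -> A)) -> (~B & A)) -> (((B & A) -> B) -> (((A & B) | (B -> A)) -> B)) = 1 -> 0 = 3
This gives 3 ≠ 4.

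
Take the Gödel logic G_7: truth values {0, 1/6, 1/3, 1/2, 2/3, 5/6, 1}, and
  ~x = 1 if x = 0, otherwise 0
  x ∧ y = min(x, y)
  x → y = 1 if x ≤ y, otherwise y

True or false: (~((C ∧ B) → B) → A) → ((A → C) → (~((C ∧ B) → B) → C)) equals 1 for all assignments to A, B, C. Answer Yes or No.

Yes

At A = 1, B = 2/3, C = 1/2, for instance:
C ∧ B = 1/2 ∧ 2/3 = 1/2
(C ∧ B) → B = 1/2 → 2/3 = 1
~((C ∧ B) → B) = ~1 = 0
~((C ∧ B) → B) → A = 0 → 1 = 1
A → C = 1 → 1/2 = 1/2
~((C ∧ B) → B) → C = 0 → 1/2 = 1
(A → C) → (~((C ∧ B) → B) → C) = 1/2 → 1 = 1
(~((C ∧ B) → B) → A) → ((A → C) → (~((C ∧ B) → B) → C)) = 1 → 1 = 1
and checking the remaining 342 assignments likewise gives ≥ 1 in every case.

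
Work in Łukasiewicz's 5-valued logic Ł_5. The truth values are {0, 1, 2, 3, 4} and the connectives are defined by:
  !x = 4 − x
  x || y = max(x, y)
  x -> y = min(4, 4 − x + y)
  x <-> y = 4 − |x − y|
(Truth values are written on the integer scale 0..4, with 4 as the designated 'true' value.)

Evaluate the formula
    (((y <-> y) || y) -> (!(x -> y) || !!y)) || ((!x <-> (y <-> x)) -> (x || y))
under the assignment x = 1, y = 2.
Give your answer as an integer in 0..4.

y <-> y = 2 <-> 2 = 4
(y <-> y) || y = 4 || 2 = 4
x -> y = 1 -> 2 = 4
!(x -> y) = !4 = 0
!y = !2 = 2
!!y = !2 = 2
!(x -> y) || !!y = 0 || 2 = 2
((y <-> y) || y) -> (!(x -> y) || !!y) = 4 -> 2 = 2
!x = !1 = 3
y <-> x = 2 <-> 1 = 3
!x <-> (y <-> x) = 3 <-> 3 = 4
x || y = 1 || 2 = 2
(!x <-> (y <-> x)) -> (x || y) = 4 -> 2 = 2
(((y <-> y) || y) -> (!(x -> y) || !!y)) || ((!x <-> (y <-> x)) -> (x || y)) = 2 || 2 = 2

2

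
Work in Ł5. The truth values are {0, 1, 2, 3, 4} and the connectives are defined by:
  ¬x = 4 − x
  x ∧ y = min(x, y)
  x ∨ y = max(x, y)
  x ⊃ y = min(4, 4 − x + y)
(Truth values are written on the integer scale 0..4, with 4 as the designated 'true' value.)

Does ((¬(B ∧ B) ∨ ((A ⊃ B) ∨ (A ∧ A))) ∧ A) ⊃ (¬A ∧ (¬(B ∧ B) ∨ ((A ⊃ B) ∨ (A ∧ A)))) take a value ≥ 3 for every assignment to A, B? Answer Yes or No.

No

Counterexample: take A = 3, B = 0.
B ∧ B = 0 ∧ 0 = 0
¬(B ∧ B) = ¬0 = 4
A ⊃ B = 3 ⊃ 0 = 1
A ∧ A = 3 ∧ 3 = 3
(A ⊃ B) ∨ (A ∧ A) = 1 ∨ 3 = 3
¬(B ∧ B) ∨ ((A ⊃ B) ∨ (A ∧ A)) = 4 ∨ 3 = 4
(¬(B ∧ B) ∨ ((A ⊃ B) ∨ (A ∧ A))) ∧ A = 4 ∧ 3 = 3
¬A = ¬3 = 1
B ∧ B = 0 ∧ 0 = 0
¬(B ∧ B) = ¬0 = 4
A ⊃ B = 3 ⊃ 0 = 1
A ∧ A = 3 ∧ 3 = 3
(A ⊃ B) ∨ (A ∧ A) = 1 ∨ 3 = 3
¬(B ∧ B) ∨ ((A ⊃ B) ∨ (A ∧ A)) = 4 ∨ 3 = 4
¬A ∧ (¬(B ∧ B) ∨ ((A ⊃ B) ∨ (A ∧ A))) = 1 ∧ 4 = 1
((¬(B ∧ B) ∨ ((A ⊃ B) ∨ (A ∧ A))) ∧ A) ⊃ (¬A ∧ (¬(B ∧ B) ∨ ((A ⊃ B) ∨ (A ∧ A)))) = 3 ⊃ 1 = 2
This gives 2, which is below 3.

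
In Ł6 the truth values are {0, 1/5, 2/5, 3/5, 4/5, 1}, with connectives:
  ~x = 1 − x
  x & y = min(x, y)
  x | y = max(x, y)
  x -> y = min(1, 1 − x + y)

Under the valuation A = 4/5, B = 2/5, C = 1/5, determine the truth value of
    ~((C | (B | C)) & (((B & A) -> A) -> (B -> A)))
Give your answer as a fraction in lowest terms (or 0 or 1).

3/5

B | C = 2/5 | 1/5 = 2/5
C | (B | C) = 1/5 | 2/5 = 2/5
B & A = 2/5 & 4/5 = 2/5
(B & A) -> A = 2/5 -> 4/5 = 1
B -> A = 2/5 -> 4/5 = 1
((B & A) -> A) -> (B -> A) = 1 -> 1 = 1
(C | (B | C)) & (((B & A) -> A) -> (B -> A)) = 2/5 & 1 = 2/5
~((C | (B | C)) & (((B & A) -> A) -> (B -> A))) = ~2/5 = 3/5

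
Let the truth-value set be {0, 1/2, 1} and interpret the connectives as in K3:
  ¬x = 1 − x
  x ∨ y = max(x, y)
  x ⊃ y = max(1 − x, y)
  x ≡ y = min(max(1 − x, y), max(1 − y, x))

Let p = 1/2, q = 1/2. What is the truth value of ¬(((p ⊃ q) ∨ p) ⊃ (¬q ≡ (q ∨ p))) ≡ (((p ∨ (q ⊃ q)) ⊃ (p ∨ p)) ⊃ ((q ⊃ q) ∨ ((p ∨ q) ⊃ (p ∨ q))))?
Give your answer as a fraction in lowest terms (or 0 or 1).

1/2

p ⊃ q = 1/2 ⊃ 1/2 = 1/2
(p ⊃ q) ∨ p = 1/2 ∨ 1/2 = 1/2
¬q = ¬1/2 = 1/2
q ∨ p = 1/2 ∨ 1/2 = 1/2
¬q ≡ (q ∨ p) = 1/2 ≡ 1/2 = 1/2
((p ⊃ q) ∨ p) ⊃ (¬q ≡ (q ∨ p)) = 1/2 ⊃ 1/2 = 1/2
¬(((p ⊃ q) ∨ p) ⊃ (¬q ≡ (q ∨ p))) = ¬1/2 = 1/2
q ⊃ q = 1/2 ⊃ 1/2 = 1/2
p ∨ (q ⊃ q) = 1/2 ∨ 1/2 = 1/2
p ∨ p = 1/2 ∨ 1/2 = 1/2
(p ∨ (q ⊃ q)) ⊃ (p ∨ p) = 1/2 ⊃ 1/2 = 1/2
q ⊃ q = 1/2 ⊃ 1/2 = 1/2
p ∨ q = 1/2 ∨ 1/2 = 1/2
p ∨ q = 1/2 ∨ 1/2 = 1/2
(p ∨ q) ⊃ (p ∨ q) = 1/2 ⊃ 1/2 = 1/2
(q ⊃ q) ∨ ((p ∨ q) ⊃ (p ∨ q)) = 1/2 ∨ 1/2 = 1/2
((p ∨ (q ⊃ q)) ⊃ (p ∨ p)) ⊃ ((q ⊃ q) ∨ ((p ∨ q) ⊃ (p ∨ q))) = 1/2 ⊃ 1/2 = 1/2
¬(((p ⊃ q) ∨ p) ⊃ (¬q ≡ (q ∨ p))) ≡ (((p ∨ (q ⊃ q)) ⊃ (p ∨ p)) ⊃ ((q ⊃ q) ∨ ((p ∨ q) ⊃ (p ∨ q)))) = 1/2 ≡ 1/2 = 1/2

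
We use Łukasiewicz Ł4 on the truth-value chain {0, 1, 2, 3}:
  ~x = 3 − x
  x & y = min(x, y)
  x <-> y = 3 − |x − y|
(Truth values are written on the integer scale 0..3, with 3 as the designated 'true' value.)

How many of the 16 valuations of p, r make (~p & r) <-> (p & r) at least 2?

12

p = 0, r = 0 ↦ 3  ≥
p = 0, r = 1 ↦ 2  ≥
p = 0, r = 2 ↦ 1  <
p = 0, r = 3 ↦ 0  <
p = 1, r = 0 ↦ 3  ≥
p = 1, r = 1 ↦ 3  ≥
p = 1, r = 2 ↦ 2  ≥
p = 1, r = 3 ↦ 2  ≥
p = 2, r = 0 ↦ 3  ≥
p = 2, r = 1 ↦ 3  ≥
p = 2, r = 2 ↦ 2  ≥
p = 2, r = 3 ↦ 2  ≥
p = 3, r = 0 ↦ 3  ≥
p = 3, r = 1 ↦ 2  ≥
p = 3, r = 2 ↦ 1  <
p = 3, r = 3 ↦ 0  <
So 12 of the 16 assignments meet the threshold.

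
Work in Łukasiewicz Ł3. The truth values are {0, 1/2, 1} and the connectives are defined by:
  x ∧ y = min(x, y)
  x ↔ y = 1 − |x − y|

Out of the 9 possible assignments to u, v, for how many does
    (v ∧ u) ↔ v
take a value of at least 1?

6

u = 0, v = 0 ↦ 1  ≥
u = 0, v = 1/2 ↦ 1/2  <
u = 0, v = 1 ↦ 0  <
u = 1/2, v = 0 ↦ 1  ≥
u = 1/2, v = 1/2 ↦ 1  ≥
u = 1/2, v = 1 ↦ 1/2  <
u = 1, v = 0 ↦ 1  ≥
u = 1, v = 1/2 ↦ 1  ≥
u = 1, v = 1 ↦ 1  ≥
So 6 of the 9 assignments meet the threshold.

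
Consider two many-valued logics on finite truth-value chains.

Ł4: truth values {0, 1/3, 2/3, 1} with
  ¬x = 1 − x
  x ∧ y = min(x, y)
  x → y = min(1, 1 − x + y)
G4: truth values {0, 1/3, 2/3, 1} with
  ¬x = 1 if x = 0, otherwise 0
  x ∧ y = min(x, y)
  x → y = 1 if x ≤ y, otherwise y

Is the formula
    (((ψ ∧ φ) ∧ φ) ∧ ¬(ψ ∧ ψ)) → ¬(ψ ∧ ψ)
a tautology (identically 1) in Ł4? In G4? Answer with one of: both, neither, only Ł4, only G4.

both

In Ł4: every assignment gives 1 — tautology.
In G4: every assignment gives 1 — tautology.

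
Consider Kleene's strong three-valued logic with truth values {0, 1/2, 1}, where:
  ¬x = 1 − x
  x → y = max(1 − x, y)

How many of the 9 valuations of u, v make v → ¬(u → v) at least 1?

u = 0, v = 0 ↦ 1  ≥
u = 0, v = 1/2 ↦ 1/2  <
u = 0, v = 1 ↦ 0  <
u = 1/2, v = 0 ↦ 1  ≥
u = 1/2, v = 1/2 ↦ 1/2  <
u = 1/2, v = 1 ↦ 0  <
u = 1, v = 0 ↦ 1  ≥
u = 1, v = 1/2 ↦ 1/2  <
u = 1, v = 1 ↦ 0  <
So 3 of the 9 assignments meet the threshold.

3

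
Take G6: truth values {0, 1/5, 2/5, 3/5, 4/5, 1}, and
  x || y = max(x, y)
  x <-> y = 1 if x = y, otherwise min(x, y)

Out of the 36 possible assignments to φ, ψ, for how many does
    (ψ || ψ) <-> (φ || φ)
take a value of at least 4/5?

value 1: 6 assignments (counts)
value 4/5: 2 assignments (counts)
value 3/5: 4 assignments
value 2/5: 6 assignments
value 1/5: 8 assignments
value 0: 10 assignments
So 8 of the 36 assignments meet the threshold.

8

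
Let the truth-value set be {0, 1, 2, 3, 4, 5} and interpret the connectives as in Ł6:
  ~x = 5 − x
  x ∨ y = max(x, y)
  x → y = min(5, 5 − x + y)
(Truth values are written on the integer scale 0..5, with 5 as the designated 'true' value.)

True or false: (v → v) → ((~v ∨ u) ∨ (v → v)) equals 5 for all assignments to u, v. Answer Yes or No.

Yes

At u = 5, v = 2, for instance:
v → v = 2 → 2 = 5
~v = ~2 = 3
~v ∨ u = 3 ∨ 5 = 5
(~v ∨ u) ∨ (v → v) = 5 ∨ 5 = 5
(v → v) → ((~v ∨ u) ∨ (v → v)) = 5 → 5 = 5
and checking the remaining 35 assignments likewise gives ≥ 5 in every case.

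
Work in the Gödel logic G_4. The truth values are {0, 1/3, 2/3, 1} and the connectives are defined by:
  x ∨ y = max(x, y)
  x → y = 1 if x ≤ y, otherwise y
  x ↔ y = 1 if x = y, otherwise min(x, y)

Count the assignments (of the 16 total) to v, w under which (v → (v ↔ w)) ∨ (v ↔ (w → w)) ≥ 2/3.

v = 0, w = 0 ↦ 1  ≥
v = 0, w = 1/3 ↦ 1  ≥
v = 0, w = 2/3 ↦ 1  ≥
v = 0, w = 1 ↦ 1  ≥
v = 1/3, w = 0 ↦ 1/3  <
v = 1/3, w = 1/3 ↦ 1  ≥
v = 1/3, w = 2/3 ↦ 1  ≥
v = 1/3, w = 1 ↦ 1  ≥
v = 2/3, w = 0 ↦ 2/3  ≥
v = 2/3, w = 1/3 ↦ 2/3  ≥
v = 2/3, w = 2/3 ↦ 1  ≥
v = 2/3, w = 1 ↦ 1  ≥
v = 1, w = 0 ↦ 1  ≥
v = 1, w = 1/3 ↦ 1  ≥
v = 1, w = 2/3 ↦ 1  ≥
v = 1, w = 1 ↦ 1  ≥
So 15 of the 16 assignments meet the threshold.

15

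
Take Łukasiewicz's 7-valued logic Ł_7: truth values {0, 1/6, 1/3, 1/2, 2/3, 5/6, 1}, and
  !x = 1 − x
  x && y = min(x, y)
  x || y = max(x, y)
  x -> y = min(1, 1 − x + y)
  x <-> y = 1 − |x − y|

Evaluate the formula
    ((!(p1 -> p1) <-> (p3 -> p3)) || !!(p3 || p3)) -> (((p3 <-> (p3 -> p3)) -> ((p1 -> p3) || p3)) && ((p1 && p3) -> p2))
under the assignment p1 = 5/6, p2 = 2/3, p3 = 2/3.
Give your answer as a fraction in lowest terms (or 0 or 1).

p1 -> p1 = 5/6 -> 5/6 = 1
!(p1 -> p1) = !1 = 0
p3 -> p3 = 2/3 -> 2/3 = 1
!(p1 -> p1) <-> (p3 -> p3) = 0 <-> 1 = 0
p3 || p3 = 2/3 || 2/3 = 2/3
!(p3 || p3) = !2/3 = 1/3
!!(p3 || p3) = !1/3 = 2/3
(!(p1 -> p1) <-> (p3 -> p3)) || !!(p3 || p3) = 0 || 2/3 = 2/3
p3 -> p3 = 2/3 -> 2/3 = 1
p3 <-> (p3 -> p3) = 2/3 <-> 1 = 2/3
p1 -> p3 = 5/6 -> 2/3 = 5/6
(p1 -> p3) || p3 = 5/6 || 2/3 = 5/6
(p3 <-> (p3 -> p3)) -> ((p1 -> p3) || p3) = 2/3 -> 5/6 = 1
p1 && p3 = 5/6 && 2/3 = 2/3
(p1 && p3) -> p2 = 2/3 -> 2/3 = 1
((p3 <-> (p3 -> p3)) -> ((p1 -> p3) || p3)) && ((p1 && p3) -> p2) = 1 && 1 = 1
((!(p1 -> p1) <-> (p3 -> p3)) || !!(p3 || p3)) -> (((p3 <-> (p3 -> p3)) -> ((p1 -> p3) || p3)) && ((p1 && p3) -> p2)) = 2/3 -> 1 = 1

1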